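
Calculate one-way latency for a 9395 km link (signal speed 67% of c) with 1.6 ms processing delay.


Speed = 0.67 * 3e5 km/s = 201000 km/s
Propagation delay = 9395 / 201000 = 0.0467 s = 46.7413 ms
Processing delay = 1.6 ms
Total one-way latency = 48.3413 ms


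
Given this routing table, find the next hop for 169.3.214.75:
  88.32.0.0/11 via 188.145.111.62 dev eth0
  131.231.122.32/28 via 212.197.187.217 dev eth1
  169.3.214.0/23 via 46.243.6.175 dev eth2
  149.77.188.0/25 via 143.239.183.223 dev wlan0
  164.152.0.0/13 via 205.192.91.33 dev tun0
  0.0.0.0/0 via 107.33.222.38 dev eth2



Longest prefix match for 169.3.214.75:
  /11 88.32.0.0: no
  /28 131.231.122.32: no
  /23 169.3.214.0: MATCH
  /25 149.77.188.0: no
  /13 164.152.0.0: no
  /0 0.0.0.0: MATCH
Selected: next-hop 46.243.6.175 via eth2 (matched /23)


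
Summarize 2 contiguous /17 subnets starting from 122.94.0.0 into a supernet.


Original prefix: /17
Number of subnets: 2 = 2^1
New prefix = 17 - 1 = 16
Supernet: 122.94.0.0/16


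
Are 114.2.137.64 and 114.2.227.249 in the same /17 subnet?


Mask: 255.255.128.0
114.2.137.64 AND mask = 114.2.128.0
114.2.227.249 AND mask = 114.2.128.0
Yes, same subnet (114.2.128.0)


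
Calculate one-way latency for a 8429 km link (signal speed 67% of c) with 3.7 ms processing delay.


Speed = 0.67 * 3e5 km/s = 201000 km/s
Propagation delay = 8429 / 201000 = 0.0419 s = 41.9353 ms
Processing delay = 3.7 ms
Total one-way latency = 45.6353 ms


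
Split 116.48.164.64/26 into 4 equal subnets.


New prefix = 26 + 2 = 28
Each subnet has 16 addresses
  116.48.164.64/28
  116.48.164.80/28
  116.48.164.96/28
  116.48.164.112/28
Subnets: 116.48.164.64/28, 116.48.164.80/28, 116.48.164.96/28, 116.48.164.112/28


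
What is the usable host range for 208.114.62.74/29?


Network: 208.114.62.72
Broadcast: 208.114.62.79
First usable = network + 1
Last usable = broadcast - 1
Range: 208.114.62.73 to 208.114.62.78


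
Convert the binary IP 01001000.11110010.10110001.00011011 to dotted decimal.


01001000 = 72
11110010 = 242
10110001 = 177
00011011 = 27
IP: 72.242.177.27


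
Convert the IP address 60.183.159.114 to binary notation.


60 = 00111100
183 = 10110111
159 = 10011111
114 = 01110010
Binary: 00111100.10110111.10011111.01110010


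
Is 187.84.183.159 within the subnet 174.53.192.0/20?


Subnet network: 174.53.192.0
Test IP AND mask: 187.84.176.0
No, 187.84.183.159 is not in 174.53.192.0/20


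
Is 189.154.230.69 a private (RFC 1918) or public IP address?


RFC 1918 private ranges:
  10.0.0.0/8 (10.0.0.0 - 10.255.255.255)
  172.16.0.0/12 (172.16.0.0 - 172.31.255.255)
  192.168.0.0/16 (192.168.0.0 - 192.168.255.255)
Public (not in any RFC 1918 range)


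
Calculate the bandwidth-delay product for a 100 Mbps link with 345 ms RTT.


BDP = bandwidth * RTT
= 100 Mbps * 345 ms
= 100 * 1e6 * 345 / 1000 bits
= 34500000 bits
= 4312500 bytes
= 4211.4258 KB
BDP = 34500000 bits (4312500 bytes)


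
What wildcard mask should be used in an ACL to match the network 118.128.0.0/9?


Subnet mask: 255.128.0.0
Wildcard = 255.255.255.255 - subnet mask
255 - 255 = 0
255 - 128 = 127
255 - 0 = 255
255 - 0 = 255
Wildcard: 0.127.255.255


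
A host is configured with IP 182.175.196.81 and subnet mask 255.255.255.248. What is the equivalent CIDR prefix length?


Binary: 11111111.11111111.11111111.11111000
Count leading 1s
Prefix: /29


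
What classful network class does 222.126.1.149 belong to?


First octet: 222
Binary: 11011110
110xxxxx -> Class C (192-223)
Class C, default mask 255.255.255.0 (/24)


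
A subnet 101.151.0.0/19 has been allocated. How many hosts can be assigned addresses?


Host bits = 32 - 19 = 13
Total addresses = 2^13 = 8192
Usable = total - 2 (network and broadcast)
Usable hosts: 8190


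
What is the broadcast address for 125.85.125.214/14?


Network: 125.84.0.0/14
Host bits = 18
Set all host bits to 1:
Broadcast: 125.87.255.255


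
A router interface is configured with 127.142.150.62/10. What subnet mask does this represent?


/10 means 10 network bits, 22 host bits
Binary: 11111111110000000000000000000000
Mask: 255.192.0.0


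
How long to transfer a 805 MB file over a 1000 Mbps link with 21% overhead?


Effective throughput = 1000 * (1 - 21/100) = 790 Mbps
File size in Mb = 805 * 8 = 6440 Mb
Time = 6440 / 790
Time = 8.1519 seconds


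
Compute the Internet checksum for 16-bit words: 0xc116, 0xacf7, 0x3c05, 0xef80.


Sum all words (with carry folding):
+ 0xc116 = 0xc116
+ 0xacf7 = 0x6e0e
+ 0x3c05 = 0xaa13
+ 0xef80 = 0x9994
One's complement: ~0x9994
Checksum = 0x666b


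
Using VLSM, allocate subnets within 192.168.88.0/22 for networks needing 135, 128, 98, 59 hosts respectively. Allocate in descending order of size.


135 hosts -> /24 (254 usable): 192.168.88.0/24
128 hosts -> /24 (254 usable): 192.168.89.0/24
98 hosts -> /25 (126 usable): 192.168.90.0/25
59 hosts -> /26 (62 usable): 192.168.90.128/26
Allocation: 192.168.88.0/24 (135 hosts, 254 usable); 192.168.89.0/24 (128 hosts, 254 usable); 192.168.90.0/25 (98 hosts, 126 usable); 192.168.90.128/26 (59 hosts, 62 usable)


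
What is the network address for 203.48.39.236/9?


IP:   11001011.00110000.00100111.11101100
Mask: 11111111.10000000.00000000.00000000
AND operation:
Net:  11001011.00000000.00000000.00000000
Network: 203.0.0.0/9


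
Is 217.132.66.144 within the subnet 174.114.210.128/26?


Subnet network: 174.114.210.128
Test IP AND mask: 217.132.66.128
No, 217.132.66.144 is not in 174.114.210.128/26


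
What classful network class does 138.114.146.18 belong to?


First octet: 138
Binary: 10001010
10xxxxxx -> Class B (128-191)
Class B, default mask 255.255.0.0 (/16)


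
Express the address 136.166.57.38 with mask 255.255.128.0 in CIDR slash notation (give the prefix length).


Binary: 11111111.11111111.10000000.00000000
Count leading 1s
Prefix: /17


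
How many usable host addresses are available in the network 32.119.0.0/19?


Host bits = 32 - 19 = 13
Total addresses = 2^13 = 8192
Usable = total - 2 (network and broadcast)
Usable hosts: 8190


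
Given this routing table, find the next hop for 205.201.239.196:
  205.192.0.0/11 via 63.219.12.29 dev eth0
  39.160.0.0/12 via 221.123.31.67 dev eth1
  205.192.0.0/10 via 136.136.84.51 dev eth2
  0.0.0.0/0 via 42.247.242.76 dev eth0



Longest prefix match for 205.201.239.196:
  /11 205.192.0.0: MATCH
  /12 39.160.0.0: no
  /10 205.192.0.0: MATCH
  /0 0.0.0.0: MATCH
Selected: next-hop 63.219.12.29 via eth0 (matched /11)


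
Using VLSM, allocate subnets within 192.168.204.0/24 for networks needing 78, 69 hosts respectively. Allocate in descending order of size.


78 hosts -> /25 (126 usable): 192.168.204.0/25
69 hosts -> /25 (126 usable): 192.168.204.128/25
Allocation: 192.168.204.0/25 (78 hosts, 126 usable); 192.168.204.128/25 (69 hosts, 126 usable)


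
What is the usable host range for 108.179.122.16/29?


Network: 108.179.122.16
Broadcast: 108.179.122.23
First usable = network + 1
Last usable = broadcast - 1
Range: 108.179.122.17 to 108.179.122.22


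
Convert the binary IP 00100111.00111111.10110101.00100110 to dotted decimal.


00100111 = 39
00111111 = 63
10110101 = 181
00100110 = 38
IP: 39.63.181.38


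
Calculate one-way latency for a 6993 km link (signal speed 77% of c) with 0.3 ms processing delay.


Speed = 0.77 * 3e5 km/s = 231000 km/s
Propagation delay = 6993 / 231000 = 0.0303 s = 30.2727 ms
Processing delay = 0.3 ms
Total one-way latency = 30.5727 ms


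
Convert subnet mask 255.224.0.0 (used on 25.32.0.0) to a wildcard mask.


Subnet mask: 255.224.0.0
Wildcard = 255.255.255.255 - subnet mask
255 - 255 = 0
255 - 224 = 31
255 - 0 = 255
255 - 0 = 255
Wildcard: 0.31.255.255


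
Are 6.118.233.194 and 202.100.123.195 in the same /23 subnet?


Mask: 255.255.254.0
6.118.233.194 AND mask = 6.118.232.0
202.100.123.195 AND mask = 202.100.122.0
No, different subnets (6.118.232.0 vs 202.100.122.0)


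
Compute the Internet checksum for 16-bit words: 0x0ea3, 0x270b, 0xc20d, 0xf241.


Sum all words (with carry folding):
+ 0x0ea3 = 0x0ea3
+ 0x270b = 0x35ae
+ 0xc20d = 0xf7bb
+ 0xf241 = 0xe9fd
One's complement: ~0xe9fd
Checksum = 0x1602


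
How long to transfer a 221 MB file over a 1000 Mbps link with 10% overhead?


Effective throughput = 1000 * (1 - 10/100) = 900 Mbps
File size in Mb = 221 * 8 = 1768 Mb
Time = 1768 / 900
Time = 1.9644 seconds


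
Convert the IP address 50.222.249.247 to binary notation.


50 = 00110010
222 = 11011110
249 = 11111001
247 = 11110111
Binary: 00110010.11011110.11111001.11110111


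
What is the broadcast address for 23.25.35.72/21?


Network: 23.25.32.0/21
Host bits = 11
Set all host bits to 1:
Broadcast: 23.25.39.255


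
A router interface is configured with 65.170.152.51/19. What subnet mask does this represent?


/19 means 19 network bits, 13 host bits
Binary: 11111111111111111110000000000000
Mask: 255.255.224.0


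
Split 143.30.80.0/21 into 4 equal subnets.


New prefix = 21 + 2 = 23
Each subnet has 512 addresses
  143.30.80.0/23
  143.30.82.0/23
  143.30.84.0/23
  143.30.86.0/23
Subnets: 143.30.80.0/23, 143.30.82.0/23, 143.30.84.0/23, 143.30.86.0/23


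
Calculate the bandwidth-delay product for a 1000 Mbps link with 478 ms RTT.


BDP = bandwidth * RTT
= 1000 Mbps * 478 ms
= 1000 * 1e6 * 478 / 1000 bits
= 478000000 bits
= 59750000 bytes
= 58349.6094 KB
BDP = 478000000 bits (59750000 bytes)


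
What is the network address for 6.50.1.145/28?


IP:   00000110.00110010.00000001.10010001
Mask: 11111111.11111111.11111111.11110000
AND operation:
Net:  00000110.00110010.00000001.10010000
Network: 6.50.1.144/28


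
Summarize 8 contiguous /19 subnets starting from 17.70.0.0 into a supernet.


Original prefix: /19
Number of subnets: 8 = 2^3
New prefix = 19 - 3 = 16
Supernet: 17.70.0.0/16


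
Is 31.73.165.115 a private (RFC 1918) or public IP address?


RFC 1918 private ranges:
  10.0.0.0/8 (10.0.0.0 - 10.255.255.255)
  172.16.0.0/12 (172.16.0.0 - 172.31.255.255)
  192.168.0.0/16 (192.168.0.0 - 192.168.255.255)
Public (not in any RFC 1918 range)


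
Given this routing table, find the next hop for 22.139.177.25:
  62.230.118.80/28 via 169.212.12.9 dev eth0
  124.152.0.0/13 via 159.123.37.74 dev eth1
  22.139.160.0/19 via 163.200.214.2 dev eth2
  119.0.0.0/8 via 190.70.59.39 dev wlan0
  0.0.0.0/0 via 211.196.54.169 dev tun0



Longest prefix match for 22.139.177.25:
  /28 62.230.118.80: no
  /13 124.152.0.0: no
  /19 22.139.160.0: MATCH
  /8 119.0.0.0: no
  /0 0.0.0.0: MATCH
Selected: next-hop 163.200.214.2 via eth2 (matched /19)


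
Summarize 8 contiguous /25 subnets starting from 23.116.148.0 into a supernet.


Original prefix: /25
Number of subnets: 8 = 2^3
New prefix = 25 - 3 = 22
Supernet: 23.116.148.0/22


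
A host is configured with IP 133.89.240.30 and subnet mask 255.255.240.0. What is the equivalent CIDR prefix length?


Binary: 11111111.11111111.11110000.00000000
Count leading 1s
Prefix: /20


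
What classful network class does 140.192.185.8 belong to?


First octet: 140
Binary: 10001100
10xxxxxx -> Class B (128-191)
Class B, default mask 255.255.0.0 (/16)


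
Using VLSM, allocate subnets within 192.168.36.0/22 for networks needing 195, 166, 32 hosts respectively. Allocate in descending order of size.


195 hosts -> /24 (254 usable): 192.168.36.0/24
166 hosts -> /24 (254 usable): 192.168.37.0/24
32 hosts -> /26 (62 usable): 192.168.38.0/26
Allocation: 192.168.36.0/24 (195 hosts, 254 usable); 192.168.37.0/24 (166 hosts, 254 usable); 192.168.38.0/26 (32 hosts, 62 usable)


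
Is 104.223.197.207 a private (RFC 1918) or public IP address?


RFC 1918 private ranges:
  10.0.0.0/8 (10.0.0.0 - 10.255.255.255)
  172.16.0.0/12 (172.16.0.0 - 172.31.255.255)
  192.168.0.0/16 (192.168.0.0 - 192.168.255.255)
Public (not in any RFC 1918 range)


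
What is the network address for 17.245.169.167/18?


IP:   00010001.11110101.10101001.10100111
Mask: 11111111.11111111.11000000.00000000
AND operation:
Net:  00010001.11110101.10000000.00000000
Network: 17.245.128.0/18


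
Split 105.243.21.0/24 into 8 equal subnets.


New prefix = 24 + 3 = 27
Each subnet has 32 addresses
  105.243.21.0/27
  105.243.21.32/27
  105.243.21.64/27
  105.243.21.96/27
  105.243.21.128/27
  105.243.21.160/27
  105.243.21.192/27
  105.243.21.224/27
Subnets: 105.243.21.0/27, 105.243.21.32/27, 105.243.21.64/27, 105.243.21.96/27, 105.243.21.128/27, 105.243.21.160/27, 105.243.21.192/27, 105.243.21.224/27


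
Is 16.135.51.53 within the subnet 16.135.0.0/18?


Subnet network: 16.135.0.0
Test IP AND mask: 16.135.0.0
Yes, 16.135.51.53 is in 16.135.0.0/18


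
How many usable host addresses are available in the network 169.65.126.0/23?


Host bits = 32 - 23 = 9
Total addresses = 2^9 = 512
Usable = total - 2 (network and broadcast)
Usable hosts: 510


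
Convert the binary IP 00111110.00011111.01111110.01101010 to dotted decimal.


00111110 = 62
00011111 = 31
01111110 = 126
01101010 = 106
IP: 62.31.126.106


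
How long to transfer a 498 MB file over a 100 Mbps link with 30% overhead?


Effective throughput = 100 * (1 - 30/100) = 70 Mbps
File size in Mb = 498 * 8 = 3984 Mb
Time = 3984 / 70
Time = 56.9143 seconds


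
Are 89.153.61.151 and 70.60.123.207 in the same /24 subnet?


Mask: 255.255.255.0
89.153.61.151 AND mask = 89.153.61.0
70.60.123.207 AND mask = 70.60.123.0
No, different subnets (89.153.61.0 vs 70.60.123.0)


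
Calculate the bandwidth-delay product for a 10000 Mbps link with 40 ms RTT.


BDP = bandwidth * RTT
= 10000 Mbps * 40 ms
= 10000 * 1e6 * 40 / 1000 bits
= 400000000 bits
= 50000000 bytes
= 48828.125 KB
BDP = 400000000 bits (50000000 bytes)


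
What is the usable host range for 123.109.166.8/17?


Network: 123.109.128.0
Broadcast: 123.109.255.255
First usable = network + 1
Last usable = broadcast - 1
Range: 123.109.128.1 to 123.109.255.254


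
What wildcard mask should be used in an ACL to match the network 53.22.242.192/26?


Subnet mask: 255.255.255.192
Wildcard = 255.255.255.255 - subnet mask
255 - 255 = 0
255 - 255 = 0
255 - 255 = 0
255 - 192 = 63
Wildcard: 0.0.0.63


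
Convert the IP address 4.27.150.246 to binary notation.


4 = 00000100
27 = 00011011
150 = 10010110
246 = 11110110
Binary: 00000100.00011011.10010110.11110110


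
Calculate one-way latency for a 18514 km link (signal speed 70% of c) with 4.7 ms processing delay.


Speed = 0.7 * 3e5 km/s = 210000 km/s
Propagation delay = 18514 / 210000 = 0.0882 s = 88.1619 ms
Processing delay = 4.7 ms
Total one-way latency = 92.8619 ms


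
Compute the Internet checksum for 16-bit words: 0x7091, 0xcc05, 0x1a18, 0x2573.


Sum all words (with carry folding):
+ 0x7091 = 0x7091
+ 0xcc05 = 0x3c97
+ 0x1a18 = 0x56af
+ 0x2573 = 0x7c22
One's complement: ~0x7c22
Checksum = 0x83dd


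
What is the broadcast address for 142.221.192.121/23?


Network: 142.221.192.0/23
Host bits = 9
Set all host bits to 1:
Broadcast: 142.221.193.255


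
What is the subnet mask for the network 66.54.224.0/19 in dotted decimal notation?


/19 means 19 network bits, 13 host bits
Binary: 11111111111111111110000000000000
Mask: 255.255.224.0


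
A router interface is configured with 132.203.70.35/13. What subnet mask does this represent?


/13 means 13 network bits, 19 host bits
Binary: 11111111111110000000000000000000
Mask: 255.248.0.0


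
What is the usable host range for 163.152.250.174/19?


Network: 163.152.224.0
Broadcast: 163.152.255.255
First usable = network + 1
Last usable = broadcast - 1
Range: 163.152.224.1 to 163.152.255.254


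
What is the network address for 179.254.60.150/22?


IP:   10110011.11111110.00111100.10010110
Mask: 11111111.11111111.11111100.00000000
AND operation:
Net:  10110011.11111110.00111100.00000000
Network: 179.254.60.0/22


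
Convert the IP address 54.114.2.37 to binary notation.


54 = 00110110
114 = 01110010
2 = 00000010
37 = 00100101
Binary: 00110110.01110010.00000010.00100101


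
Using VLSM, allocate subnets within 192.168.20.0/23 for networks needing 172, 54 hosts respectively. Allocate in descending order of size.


172 hosts -> /24 (254 usable): 192.168.20.0/24
54 hosts -> /26 (62 usable): 192.168.21.0/26
Allocation: 192.168.20.0/24 (172 hosts, 254 usable); 192.168.21.0/26 (54 hosts, 62 usable)


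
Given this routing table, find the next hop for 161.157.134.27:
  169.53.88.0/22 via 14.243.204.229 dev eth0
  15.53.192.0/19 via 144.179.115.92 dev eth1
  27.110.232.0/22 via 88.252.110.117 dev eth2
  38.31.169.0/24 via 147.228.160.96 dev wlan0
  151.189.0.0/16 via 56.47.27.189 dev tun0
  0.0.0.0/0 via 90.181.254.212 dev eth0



Longest prefix match for 161.157.134.27:
  /22 169.53.88.0: no
  /19 15.53.192.0: no
  /22 27.110.232.0: no
  /24 38.31.169.0: no
  /16 151.189.0.0: no
  /0 0.0.0.0: MATCH
Selected: next-hop 90.181.254.212 via eth0 (matched /0)


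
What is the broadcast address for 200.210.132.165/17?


Network: 200.210.128.0/17
Host bits = 15
Set all host bits to 1:
Broadcast: 200.210.255.255


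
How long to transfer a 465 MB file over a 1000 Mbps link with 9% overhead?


Effective throughput = 1000 * (1 - 9/100) = 910 Mbps
File size in Mb = 465 * 8 = 3720 Mb
Time = 3720 / 910
Time = 4.0879 seconds


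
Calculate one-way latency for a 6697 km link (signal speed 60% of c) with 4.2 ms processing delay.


Speed = 0.6 * 3e5 km/s = 180000 km/s
Propagation delay = 6697 / 180000 = 0.0372 s = 37.2056 ms
Processing delay = 4.2 ms
Total one-way latency = 41.4056 ms


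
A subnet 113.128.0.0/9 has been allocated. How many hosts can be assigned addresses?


Host bits = 32 - 9 = 23
Total addresses = 2^23 = 8388608
Usable = total - 2 (network and broadcast)
Usable hosts: 8388606


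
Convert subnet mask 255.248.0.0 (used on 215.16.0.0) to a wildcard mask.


Subnet mask: 255.248.0.0
Wildcard = 255.255.255.255 - subnet mask
255 - 255 = 0
255 - 248 = 7
255 - 0 = 255
255 - 0 = 255
Wildcard: 0.7.255.255


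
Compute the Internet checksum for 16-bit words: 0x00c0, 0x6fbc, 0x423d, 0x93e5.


Sum all words (with carry folding):
+ 0x00c0 = 0x00c0
+ 0x6fbc = 0x707c
+ 0x423d = 0xb2b9
+ 0x93e5 = 0x469f
One's complement: ~0x469f
Checksum = 0xb960


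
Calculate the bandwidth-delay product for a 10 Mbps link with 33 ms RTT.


BDP = bandwidth * RTT
= 10 Mbps * 33 ms
= 10 * 1e6 * 33 / 1000 bits
= 330000 bits
= 41250 bytes
= 40.2832 KB
BDP = 330000 bits (41250 bytes)


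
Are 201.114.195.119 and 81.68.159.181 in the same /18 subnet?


Mask: 255.255.192.0
201.114.195.119 AND mask = 201.114.192.0
81.68.159.181 AND mask = 81.68.128.0
No, different subnets (201.114.192.0 vs 81.68.128.0)


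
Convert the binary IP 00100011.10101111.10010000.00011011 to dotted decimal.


00100011 = 35
10101111 = 175
10010000 = 144
00011011 = 27
IP: 35.175.144.27


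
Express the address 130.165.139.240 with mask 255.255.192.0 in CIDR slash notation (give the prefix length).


Binary: 11111111.11111111.11000000.00000000
Count leading 1s
Prefix: /18


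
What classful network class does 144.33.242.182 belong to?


First octet: 144
Binary: 10010000
10xxxxxx -> Class B (128-191)
Class B, default mask 255.255.0.0 (/16)


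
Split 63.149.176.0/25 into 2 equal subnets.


New prefix = 25 + 1 = 26
Each subnet has 64 addresses
  63.149.176.0/26
  63.149.176.64/26
Subnets: 63.149.176.0/26, 63.149.176.64/26


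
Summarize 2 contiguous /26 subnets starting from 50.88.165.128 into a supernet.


Original prefix: /26
Number of subnets: 2 = 2^1
New prefix = 26 - 1 = 25
Supernet: 50.88.165.128/25


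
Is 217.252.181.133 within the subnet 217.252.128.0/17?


Subnet network: 217.252.128.0
Test IP AND mask: 217.252.128.0
Yes, 217.252.181.133 is in 217.252.128.0/17


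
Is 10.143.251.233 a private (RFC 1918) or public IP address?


RFC 1918 private ranges:
  10.0.0.0/8 (10.0.0.0 - 10.255.255.255)
  172.16.0.0/12 (172.16.0.0 - 172.31.255.255)
  192.168.0.0/16 (192.168.0.0 - 192.168.255.255)
Private (in 10.0.0.0/8)


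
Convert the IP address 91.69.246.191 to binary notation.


91 = 01011011
69 = 01000101
246 = 11110110
191 = 10111111
Binary: 01011011.01000101.11110110.10111111


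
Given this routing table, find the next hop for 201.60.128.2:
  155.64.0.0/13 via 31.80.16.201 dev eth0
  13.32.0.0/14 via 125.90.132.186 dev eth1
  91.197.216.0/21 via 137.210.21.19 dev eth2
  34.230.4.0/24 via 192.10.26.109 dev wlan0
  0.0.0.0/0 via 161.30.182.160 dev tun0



Longest prefix match for 201.60.128.2:
  /13 155.64.0.0: no
  /14 13.32.0.0: no
  /21 91.197.216.0: no
  /24 34.230.4.0: no
  /0 0.0.0.0: MATCH
Selected: next-hop 161.30.182.160 via tun0 (matched /0)


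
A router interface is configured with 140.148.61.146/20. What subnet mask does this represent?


/20 means 20 network bits, 12 host bits
Binary: 11111111111111111111000000000000
Mask: 255.255.240.0


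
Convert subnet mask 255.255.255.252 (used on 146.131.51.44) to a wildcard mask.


Subnet mask: 255.255.255.252
Wildcard = 255.255.255.255 - subnet mask
255 - 255 = 0
255 - 255 = 0
255 - 255 = 0
255 - 252 = 3
Wildcard: 0.0.0.3


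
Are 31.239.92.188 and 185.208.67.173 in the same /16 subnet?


Mask: 255.255.0.0
31.239.92.188 AND mask = 31.239.0.0
185.208.67.173 AND mask = 185.208.0.0
No, different subnets (31.239.0.0 vs 185.208.0.0)


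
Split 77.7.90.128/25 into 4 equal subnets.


New prefix = 25 + 2 = 27
Each subnet has 32 addresses
  77.7.90.128/27
  77.7.90.160/27
  77.7.90.192/27
  77.7.90.224/27
Subnets: 77.7.90.128/27, 77.7.90.160/27, 77.7.90.192/27, 77.7.90.224/27


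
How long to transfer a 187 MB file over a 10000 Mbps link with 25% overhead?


Effective throughput = 10000 * (1 - 25/100) = 7500 Mbps
File size in Mb = 187 * 8 = 1496 Mb
Time = 1496 / 7500
Time = 0.1995 seconds


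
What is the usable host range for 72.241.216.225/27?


Network: 72.241.216.224
Broadcast: 72.241.216.255
First usable = network + 1
Last usable = broadcast - 1
Range: 72.241.216.225 to 72.241.216.254


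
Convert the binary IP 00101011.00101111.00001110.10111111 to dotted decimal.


00101011 = 43
00101111 = 47
00001110 = 14
10111111 = 191
IP: 43.47.14.191


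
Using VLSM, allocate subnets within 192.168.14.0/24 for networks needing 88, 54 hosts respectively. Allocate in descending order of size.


88 hosts -> /25 (126 usable): 192.168.14.0/25
54 hosts -> /26 (62 usable): 192.168.14.128/26
Allocation: 192.168.14.0/25 (88 hosts, 126 usable); 192.168.14.128/26 (54 hosts, 62 usable)


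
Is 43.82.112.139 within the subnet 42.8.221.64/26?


Subnet network: 42.8.221.64
Test IP AND mask: 43.82.112.128
No, 43.82.112.139 is not in 42.8.221.64/26


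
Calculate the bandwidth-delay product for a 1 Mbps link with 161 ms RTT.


BDP = bandwidth * RTT
= 1 Mbps * 161 ms
= 1 * 1e6 * 161 / 1000 bits
= 161000 bits
= 20125 bytes
= 19.6533 KB
BDP = 161000 bits (20125 bytes)


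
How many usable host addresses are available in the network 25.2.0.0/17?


Host bits = 32 - 17 = 15
Total addresses = 2^15 = 32768
Usable = total - 2 (network and broadcast)
Usable hosts: 32766


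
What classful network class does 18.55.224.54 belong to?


First octet: 18
Binary: 00010010
0xxxxxxx -> Class A (1-126)
Class A, default mask 255.0.0.0 (/8)


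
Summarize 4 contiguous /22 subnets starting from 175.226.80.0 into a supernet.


Original prefix: /22
Number of subnets: 4 = 2^2
New prefix = 22 - 2 = 20
Supernet: 175.226.80.0/20


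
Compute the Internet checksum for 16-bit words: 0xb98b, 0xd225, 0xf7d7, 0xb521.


Sum all words (with carry folding):
+ 0xb98b = 0xb98b
+ 0xd225 = 0x8bb1
+ 0xf7d7 = 0x8389
+ 0xb521 = 0x38ab
One's complement: ~0x38ab
Checksum = 0xc754


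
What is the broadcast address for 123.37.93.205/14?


Network: 123.36.0.0/14
Host bits = 18
Set all host bits to 1:
Broadcast: 123.39.255.255


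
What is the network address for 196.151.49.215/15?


IP:   11000100.10010111.00110001.11010111
Mask: 11111111.11111110.00000000.00000000
AND operation:
Net:  11000100.10010110.00000000.00000000
Network: 196.150.0.0/15


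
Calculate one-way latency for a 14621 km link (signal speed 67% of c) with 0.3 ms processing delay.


Speed = 0.67 * 3e5 km/s = 201000 km/s
Propagation delay = 14621 / 201000 = 0.0727 s = 72.7413 ms
Processing delay = 0.3 ms
Total one-way latency = 73.0413 ms


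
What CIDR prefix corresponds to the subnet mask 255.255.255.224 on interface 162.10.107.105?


Binary: 11111111.11111111.11111111.11100000
Count leading 1s
Prefix: /27


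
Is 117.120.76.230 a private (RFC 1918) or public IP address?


RFC 1918 private ranges:
  10.0.0.0/8 (10.0.0.0 - 10.255.255.255)
  172.16.0.0/12 (172.16.0.0 - 172.31.255.255)
  192.168.0.0/16 (192.168.0.0 - 192.168.255.255)
Public (not in any RFC 1918 range)


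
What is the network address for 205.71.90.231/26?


IP:   11001101.01000111.01011010.11100111
Mask: 11111111.11111111.11111111.11000000
AND operation:
Net:  11001101.01000111.01011010.11000000
Network: 205.71.90.192/26


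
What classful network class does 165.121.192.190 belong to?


First octet: 165
Binary: 10100101
10xxxxxx -> Class B (128-191)
Class B, default mask 255.255.0.0 (/16)


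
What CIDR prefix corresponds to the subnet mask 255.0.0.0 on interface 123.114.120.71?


Binary: 11111111.00000000.00000000.00000000
Count leading 1s
Prefix: /8


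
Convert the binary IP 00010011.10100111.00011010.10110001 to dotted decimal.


00010011 = 19
10100111 = 167
00011010 = 26
10110001 = 177
IP: 19.167.26.177


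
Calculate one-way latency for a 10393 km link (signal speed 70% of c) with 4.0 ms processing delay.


Speed = 0.7 * 3e5 km/s = 210000 km/s
Propagation delay = 10393 / 210000 = 0.0495 s = 49.4905 ms
Processing delay = 4.0 ms
Total one-way latency = 53.4905 ms


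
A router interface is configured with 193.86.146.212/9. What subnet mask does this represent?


/9 means 9 network bits, 23 host bits
Binary: 11111111100000000000000000000000
Mask: 255.128.0.0


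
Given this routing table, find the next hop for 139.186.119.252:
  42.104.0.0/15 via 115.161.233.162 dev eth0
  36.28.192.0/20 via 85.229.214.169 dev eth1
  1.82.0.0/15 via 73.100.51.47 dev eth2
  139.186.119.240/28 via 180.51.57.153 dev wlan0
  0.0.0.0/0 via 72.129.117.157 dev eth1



Longest prefix match for 139.186.119.252:
  /15 42.104.0.0: no
  /20 36.28.192.0: no
  /15 1.82.0.0: no
  /28 139.186.119.240: MATCH
  /0 0.0.0.0: MATCH
Selected: next-hop 180.51.57.153 via wlan0 (matched /28)


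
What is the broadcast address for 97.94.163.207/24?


Network: 97.94.163.0/24
Host bits = 8
Set all host bits to 1:
Broadcast: 97.94.163.255


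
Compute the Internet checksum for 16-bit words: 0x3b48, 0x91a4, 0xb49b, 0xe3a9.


Sum all words (with carry folding):
+ 0x3b48 = 0x3b48
+ 0x91a4 = 0xccec
+ 0xb49b = 0x8188
+ 0xe3a9 = 0x6532
One's complement: ~0x6532
Checksum = 0x9acd


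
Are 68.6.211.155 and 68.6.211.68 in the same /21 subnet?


Mask: 255.255.248.0
68.6.211.155 AND mask = 68.6.208.0
68.6.211.68 AND mask = 68.6.208.0
Yes, same subnet (68.6.208.0)


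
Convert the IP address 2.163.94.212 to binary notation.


2 = 00000010
163 = 10100011
94 = 01011110
212 = 11010100
Binary: 00000010.10100011.01011110.11010100


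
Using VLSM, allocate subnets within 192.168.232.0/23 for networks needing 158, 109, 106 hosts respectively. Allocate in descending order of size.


158 hosts -> /24 (254 usable): 192.168.232.0/24
109 hosts -> /25 (126 usable): 192.168.233.0/25
106 hosts -> /25 (126 usable): 192.168.233.128/25
Allocation: 192.168.232.0/24 (158 hosts, 254 usable); 192.168.233.0/25 (109 hosts, 126 usable); 192.168.233.128/25 (106 hosts, 126 usable)


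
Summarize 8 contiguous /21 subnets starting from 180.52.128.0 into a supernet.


Original prefix: /21
Number of subnets: 8 = 2^3
New prefix = 21 - 3 = 18
Supernet: 180.52.128.0/18


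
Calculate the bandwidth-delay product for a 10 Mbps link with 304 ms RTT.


BDP = bandwidth * RTT
= 10 Mbps * 304 ms
= 10 * 1e6 * 304 / 1000 bits
= 3040000 bits
= 380000 bytes
= 371.0938 KB
BDP = 3040000 bits (380000 bytes)


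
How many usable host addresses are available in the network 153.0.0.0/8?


Host bits = 32 - 8 = 24
Total addresses = 2^24 = 16777216
Usable = total - 2 (network and broadcast)
Usable hosts: 16777214


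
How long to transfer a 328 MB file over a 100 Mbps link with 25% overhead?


Effective throughput = 100 * (1 - 25/100) = 75 Mbps
File size in Mb = 328 * 8 = 2624 Mb
Time = 2624 / 75
Time = 34.9867 seconds


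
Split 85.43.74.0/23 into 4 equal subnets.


New prefix = 23 + 2 = 25
Each subnet has 128 addresses
  85.43.74.0/25
  85.43.74.128/25
  85.43.75.0/25
  85.43.75.128/25
Subnets: 85.43.74.0/25, 85.43.74.128/25, 85.43.75.0/25, 85.43.75.128/25


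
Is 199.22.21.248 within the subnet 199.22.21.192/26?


Subnet network: 199.22.21.192
Test IP AND mask: 199.22.21.192
Yes, 199.22.21.248 is in 199.22.21.192/26


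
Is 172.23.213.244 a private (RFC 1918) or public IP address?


RFC 1918 private ranges:
  10.0.0.0/8 (10.0.0.0 - 10.255.255.255)
  172.16.0.0/12 (172.16.0.0 - 172.31.255.255)
  192.168.0.0/16 (192.168.0.0 - 192.168.255.255)
Private (in 172.16.0.0/12)


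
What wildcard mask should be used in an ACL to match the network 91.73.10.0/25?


Subnet mask: 255.255.255.128
Wildcard = 255.255.255.255 - subnet mask
255 - 255 = 0
255 - 255 = 0
255 - 255 = 0
255 - 128 = 127
Wildcard: 0.0.0.127


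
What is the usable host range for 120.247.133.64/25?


Network: 120.247.133.0
Broadcast: 120.247.133.127
First usable = network + 1
Last usable = broadcast - 1
Range: 120.247.133.1 to 120.247.133.126


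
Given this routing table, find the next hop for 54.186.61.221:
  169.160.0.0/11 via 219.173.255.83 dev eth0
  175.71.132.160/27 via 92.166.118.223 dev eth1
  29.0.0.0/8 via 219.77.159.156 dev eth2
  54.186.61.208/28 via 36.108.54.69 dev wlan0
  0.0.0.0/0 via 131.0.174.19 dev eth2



Longest prefix match for 54.186.61.221:
  /11 169.160.0.0: no
  /27 175.71.132.160: no
  /8 29.0.0.0: no
  /28 54.186.61.208: MATCH
  /0 0.0.0.0: MATCH
Selected: next-hop 36.108.54.69 via wlan0 (matched /28)


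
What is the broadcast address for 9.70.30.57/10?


Network: 9.64.0.0/10
Host bits = 22
Set all host bits to 1:
Broadcast: 9.127.255.255


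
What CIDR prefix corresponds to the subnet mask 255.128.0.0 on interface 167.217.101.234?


Binary: 11111111.10000000.00000000.00000000
Count leading 1s
Prefix: /9


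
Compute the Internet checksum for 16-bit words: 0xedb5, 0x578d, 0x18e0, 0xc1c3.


Sum all words (with carry folding):
+ 0xedb5 = 0xedb5
+ 0x578d = 0x4543
+ 0x18e0 = 0x5e23
+ 0xc1c3 = 0x1fe7
One's complement: ~0x1fe7
Checksum = 0xe018


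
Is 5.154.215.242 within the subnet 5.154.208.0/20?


Subnet network: 5.154.208.0
Test IP AND mask: 5.154.208.0
Yes, 5.154.215.242 is in 5.154.208.0/20


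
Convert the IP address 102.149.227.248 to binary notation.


102 = 01100110
149 = 10010101
227 = 11100011
248 = 11111000
Binary: 01100110.10010101.11100011.11111000


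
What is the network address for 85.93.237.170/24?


IP:   01010101.01011101.11101101.10101010
Mask: 11111111.11111111.11111111.00000000
AND operation:
Net:  01010101.01011101.11101101.00000000
Network: 85.93.237.0/24


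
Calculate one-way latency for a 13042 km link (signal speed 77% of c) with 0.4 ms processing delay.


Speed = 0.77 * 3e5 km/s = 231000 km/s
Propagation delay = 13042 / 231000 = 0.0565 s = 56.4589 ms
Processing delay = 0.4 ms
Total one-way latency = 56.8589 ms


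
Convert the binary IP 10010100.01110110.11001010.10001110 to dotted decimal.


10010100 = 148
01110110 = 118
11001010 = 202
10001110 = 142
IP: 148.118.202.142


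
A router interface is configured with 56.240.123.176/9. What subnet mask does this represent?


/9 means 9 network bits, 23 host bits
Binary: 11111111100000000000000000000000
Mask: 255.128.0.0


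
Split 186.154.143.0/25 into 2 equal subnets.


New prefix = 25 + 1 = 26
Each subnet has 64 addresses
  186.154.143.0/26
  186.154.143.64/26
Subnets: 186.154.143.0/26, 186.154.143.64/26


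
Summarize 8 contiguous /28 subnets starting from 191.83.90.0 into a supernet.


Original prefix: /28
Number of subnets: 8 = 2^3
New prefix = 28 - 3 = 25
Supernet: 191.83.90.0/25


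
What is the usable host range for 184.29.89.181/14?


Network: 184.28.0.0
Broadcast: 184.31.255.255
First usable = network + 1
Last usable = broadcast - 1
Range: 184.28.0.1 to 184.31.255.254


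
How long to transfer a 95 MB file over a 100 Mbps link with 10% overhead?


Effective throughput = 100 * (1 - 10/100) = 90 Mbps
File size in Mb = 95 * 8 = 760 Mb
Time = 760 / 90
Time = 8.4444 seconds


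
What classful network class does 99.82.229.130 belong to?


First octet: 99
Binary: 01100011
0xxxxxxx -> Class A (1-126)
Class A, default mask 255.0.0.0 (/8)


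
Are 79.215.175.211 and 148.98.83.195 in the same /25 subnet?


Mask: 255.255.255.128
79.215.175.211 AND mask = 79.215.175.128
148.98.83.195 AND mask = 148.98.83.128
No, different subnets (79.215.175.128 vs 148.98.83.128)


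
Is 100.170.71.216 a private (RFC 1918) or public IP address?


RFC 1918 private ranges:
  10.0.0.0/8 (10.0.0.0 - 10.255.255.255)
  172.16.0.0/12 (172.16.0.0 - 172.31.255.255)
  192.168.0.0/16 (192.168.0.0 - 192.168.255.255)
Public (not in any RFC 1918 range)


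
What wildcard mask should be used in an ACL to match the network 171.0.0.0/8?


Subnet mask: 255.0.0.0
Wildcard = 255.255.255.255 - subnet mask
255 - 255 = 0
255 - 0 = 255
255 - 0 = 255
255 - 0 = 255
Wildcard: 0.255.255.255


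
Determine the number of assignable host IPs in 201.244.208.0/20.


Host bits = 32 - 20 = 12
Total addresses = 2^12 = 4096
Usable = total - 2 (network and broadcast)
Usable hosts: 4094


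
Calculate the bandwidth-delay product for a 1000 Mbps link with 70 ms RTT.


BDP = bandwidth * RTT
= 1000 Mbps * 70 ms
= 1000 * 1e6 * 70 / 1000 bits
= 70000000 bits
= 8750000 bytes
= 8544.9219 KB
BDP = 70000000 bits (8750000 bytes)


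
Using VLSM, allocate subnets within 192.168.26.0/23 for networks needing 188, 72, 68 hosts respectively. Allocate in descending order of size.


188 hosts -> /24 (254 usable): 192.168.26.0/24
72 hosts -> /25 (126 usable): 192.168.27.0/25
68 hosts -> /25 (126 usable): 192.168.27.128/25
Allocation: 192.168.26.0/24 (188 hosts, 254 usable); 192.168.27.0/25 (72 hosts, 126 usable); 192.168.27.128/25 (68 hosts, 126 usable)


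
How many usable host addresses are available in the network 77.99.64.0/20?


Host bits = 32 - 20 = 12
Total addresses = 2^12 = 4096
Usable = total - 2 (network and broadcast)
Usable hosts: 4094


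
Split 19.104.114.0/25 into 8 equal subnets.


New prefix = 25 + 3 = 28
Each subnet has 16 addresses
  19.104.114.0/28
  19.104.114.16/28
  19.104.114.32/28
  19.104.114.48/28
  19.104.114.64/28
  19.104.114.80/28
  19.104.114.96/28
  19.104.114.112/28
Subnets: 19.104.114.0/28, 19.104.114.16/28, 19.104.114.32/28, 19.104.114.48/28, 19.104.114.64/28, 19.104.114.80/28, 19.104.114.96/28, 19.104.114.112/28


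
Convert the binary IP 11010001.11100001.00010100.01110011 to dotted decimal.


11010001 = 209
11100001 = 225
00010100 = 20
01110011 = 115
IP: 209.225.20.115


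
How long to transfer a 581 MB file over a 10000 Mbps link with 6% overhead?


Effective throughput = 10000 * (1 - 6/100) = 9400 Mbps
File size in Mb = 581 * 8 = 4648 Mb
Time = 4648 / 9400
Time = 0.4945 seconds


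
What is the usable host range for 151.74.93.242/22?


Network: 151.74.92.0
Broadcast: 151.74.95.255
First usable = network + 1
Last usable = broadcast - 1
Range: 151.74.92.1 to 151.74.95.254


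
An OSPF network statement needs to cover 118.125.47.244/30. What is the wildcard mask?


Subnet mask: 255.255.255.252
Wildcard = 255.255.255.255 - subnet mask
255 - 255 = 0
255 - 255 = 0
255 - 255 = 0
255 - 252 = 3
Wildcard: 0.0.0.3


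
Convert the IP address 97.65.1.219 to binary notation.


97 = 01100001
65 = 01000001
1 = 00000001
219 = 11011011
Binary: 01100001.01000001.00000001.11011011


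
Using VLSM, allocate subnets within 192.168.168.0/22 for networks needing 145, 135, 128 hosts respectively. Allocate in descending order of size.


145 hosts -> /24 (254 usable): 192.168.168.0/24
135 hosts -> /24 (254 usable): 192.168.169.0/24
128 hosts -> /24 (254 usable): 192.168.170.0/24
Allocation: 192.168.168.0/24 (145 hosts, 254 usable); 192.168.169.0/24 (135 hosts, 254 usable); 192.168.170.0/24 (128 hosts, 254 usable)


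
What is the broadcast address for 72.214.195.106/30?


Network: 72.214.195.104/30
Host bits = 2
Set all host bits to 1:
Broadcast: 72.214.195.107


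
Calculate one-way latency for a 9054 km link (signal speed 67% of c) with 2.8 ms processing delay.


Speed = 0.67 * 3e5 km/s = 201000 km/s
Propagation delay = 9054 / 201000 = 0.045 s = 45.0448 ms
Processing delay = 2.8 ms
Total one-way latency = 47.8448 ms


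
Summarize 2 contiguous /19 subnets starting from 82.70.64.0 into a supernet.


Original prefix: /19
Number of subnets: 2 = 2^1
New prefix = 19 - 1 = 18
Supernet: 82.70.64.0/18


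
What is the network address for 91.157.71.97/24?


IP:   01011011.10011101.01000111.01100001
Mask: 11111111.11111111.11111111.00000000
AND operation:
Net:  01011011.10011101.01000111.00000000
Network: 91.157.71.0/24


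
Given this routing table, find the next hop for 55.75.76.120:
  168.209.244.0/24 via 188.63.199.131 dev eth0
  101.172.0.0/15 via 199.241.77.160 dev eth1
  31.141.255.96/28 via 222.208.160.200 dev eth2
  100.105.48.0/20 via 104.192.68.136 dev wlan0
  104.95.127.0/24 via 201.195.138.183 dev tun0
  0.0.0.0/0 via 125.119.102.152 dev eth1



Longest prefix match for 55.75.76.120:
  /24 168.209.244.0: no
  /15 101.172.0.0: no
  /28 31.141.255.96: no
  /20 100.105.48.0: no
  /24 104.95.127.0: no
  /0 0.0.0.0: MATCH
Selected: next-hop 125.119.102.152 via eth1 (matched /0)


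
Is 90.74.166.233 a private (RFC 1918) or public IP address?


RFC 1918 private ranges:
  10.0.0.0/8 (10.0.0.0 - 10.255.255.255)
  172.16.0.0/12 (172.16.0.0 - 172.31.255.255)
  192.168.0.0/16 (192.168.0.0 - 192.168.255.255)
Public (not in any RFC 1918 range)


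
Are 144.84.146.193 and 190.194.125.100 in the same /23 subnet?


Mask: 255.255.254.0
144.84.146.193 AND mask = 144.84.146.0
190.194.125.100 AND mask = 190.194.124.0
No, different subnets (144.84.146.0 vs 190.194.124.0)


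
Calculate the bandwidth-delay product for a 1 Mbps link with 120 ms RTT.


BDP = bandwidth * RTT
= 1 Mbps * 120 ms
= 1 * 1e6 * 120 / 1000 bits
= 120000 bits
= 15000 bytes
= 14.6484 KB
BDP = 120000 bits (15000 bytes)


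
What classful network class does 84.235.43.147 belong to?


First octet: 84
Binary: 01010100
0xxxxxxx -> Class A (1-126)
Class A, default mask 255.0.0.0 (/8)


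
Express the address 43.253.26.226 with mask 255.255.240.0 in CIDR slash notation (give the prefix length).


Binary: 11111111.11111111.11110000.00000000
Count leading 1s
Prefix: /20


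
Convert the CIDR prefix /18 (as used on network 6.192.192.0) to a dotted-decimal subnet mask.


/18 means 18 network bits, 14 host bits
Binary: 11111111111111111100000000000000
Mask: 255.255.192.0


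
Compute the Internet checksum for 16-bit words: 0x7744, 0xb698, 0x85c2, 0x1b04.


Sum all words (with carry folding):
+ 0x7744 = 0x7744
+ 0xb698 = 0x2ddd
+ 0x85c2 = 0xb39f
+ 0x1b04 = 0xcea3
One's complement: ~0xcea3
Checksum = 0x315c
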